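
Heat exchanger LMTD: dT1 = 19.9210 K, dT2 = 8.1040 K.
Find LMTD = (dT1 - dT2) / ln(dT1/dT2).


dT1/dT2 = 2.4582
ln(dT1/dT2) = 0.8994
LMTD = 11.8170 / 0.8994 = 13.1385 K

13.1385 K


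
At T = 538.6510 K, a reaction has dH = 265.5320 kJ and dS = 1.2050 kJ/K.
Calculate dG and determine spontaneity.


T*dS = 538.6510 * 1.2050 = 649.0745 kJ
dG = 265.5320 - 649.0745 = -383.5425 kJ (spontaneous)

dG = -383.5425 kJ, spontaneous


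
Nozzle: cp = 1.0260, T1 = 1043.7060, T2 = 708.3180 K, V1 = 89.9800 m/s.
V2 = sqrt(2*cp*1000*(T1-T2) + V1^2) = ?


dT = 335.3880 K
2*cp*1000*dT = 688216.1760
V1^2 = 8096.4004
V2 = sqrt(696312.5764) = 834.4535 m/s

834.4535 m/s


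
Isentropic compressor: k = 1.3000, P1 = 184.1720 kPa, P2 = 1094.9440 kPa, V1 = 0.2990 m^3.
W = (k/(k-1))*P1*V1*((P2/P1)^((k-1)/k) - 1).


(k-1)/k = 0.2308
(P2/P1)^exp = 1.5089
W = 4.3333 * 184.1720 * 0.2990 * (1.5089 - 1) = 121.4314 kJ

121.4314 kJ


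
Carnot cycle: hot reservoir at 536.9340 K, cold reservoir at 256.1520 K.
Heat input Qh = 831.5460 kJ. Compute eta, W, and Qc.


eta = 1 - 256.1520/536.9340 = 0.5229
W = 0.5229 * 831.5460 = 434.8452 kJ
Qc = 831.5460 - 434.8452 = 396.7008 kJ

eta = 52.2936%, W = 434.8452 kJ, Qc = 396.7008 kJ


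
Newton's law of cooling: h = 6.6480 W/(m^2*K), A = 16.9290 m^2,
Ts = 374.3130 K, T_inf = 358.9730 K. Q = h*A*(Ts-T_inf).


dT = 15.3400 K
Q = 6.6480 * 16.9290 * 15.3400 = 1726.4248 W

1726.4248 W


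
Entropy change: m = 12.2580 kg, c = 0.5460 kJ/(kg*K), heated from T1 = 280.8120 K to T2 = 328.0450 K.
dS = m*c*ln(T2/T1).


T2/T1 = 1.1682
ln(T2/T1) = 0.1555
dS = 12.2580 * 0.5460 * 0.1555 = 1.0405 kJ/K

1.0405 kJ/K


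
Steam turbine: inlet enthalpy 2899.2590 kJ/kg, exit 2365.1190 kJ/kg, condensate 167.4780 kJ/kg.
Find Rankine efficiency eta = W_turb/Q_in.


W = 534.1400 kJ/kg
Q_in = 2731.7810 kJ/kg
eta = 0.1955 = 19.5528%

eta = 19.5528%


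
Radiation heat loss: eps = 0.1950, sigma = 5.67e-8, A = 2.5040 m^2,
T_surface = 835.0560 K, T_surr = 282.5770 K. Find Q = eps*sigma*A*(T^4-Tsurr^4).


T^4 = 4.8625e+11
Tsurr^4 = 6.3760e+09
Q = 0.1950 * 5.67e-8 * 2.5040 * 4.7988e+11 = 13285.6270 W

13285.6270 W


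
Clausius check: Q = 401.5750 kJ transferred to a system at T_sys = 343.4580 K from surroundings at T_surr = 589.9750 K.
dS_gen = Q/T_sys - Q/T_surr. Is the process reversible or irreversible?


dS_sys = 401.5750/343.4580 = 1.1692 kJ/K
dS_surr = -401.5750/589.9750 = -0.6807 kJ/K
dS_gen = 1.1692 - 0.6807 = 0.4885 kJ/K (irreversible)

dS_gen = 0.4885 kJ/K, irreversible


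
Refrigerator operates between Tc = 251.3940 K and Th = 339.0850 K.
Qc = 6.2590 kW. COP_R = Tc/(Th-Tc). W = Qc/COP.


COP = 251.3940 / 87.6910 = 2.8668
W = 6.2590 / 2.8668 = 2.1833 kW

COP = 2.8668, W = 2.1833 kW


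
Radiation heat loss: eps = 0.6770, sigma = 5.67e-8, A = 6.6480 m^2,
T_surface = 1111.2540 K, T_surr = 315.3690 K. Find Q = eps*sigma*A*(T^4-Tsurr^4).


T^4 = 1.5249e+12
Tsurr^4 = 9.8918e+09
Q = 0.6770 * 5.67e-8 * 6.6480 * 1.5151e+12 = 386624.8640 W

386624.8640 W


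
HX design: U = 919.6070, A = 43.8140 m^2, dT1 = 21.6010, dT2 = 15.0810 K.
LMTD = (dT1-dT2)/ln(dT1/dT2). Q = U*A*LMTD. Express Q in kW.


LMTD = 18.1462 K
Q = 919.6070 * 43.8140 * 18.1462 = 731140.4180 W = 731.1404 kW

731.1404 kW


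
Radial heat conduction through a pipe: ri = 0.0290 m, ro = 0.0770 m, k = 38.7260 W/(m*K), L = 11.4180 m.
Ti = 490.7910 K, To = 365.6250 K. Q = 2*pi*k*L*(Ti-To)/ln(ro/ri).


dT = 125.1660 K
ln(ro/ri) = 0.9765
Q = 2*pi*38.7260*11.4180*125.1660 / 0.9765 = 356108.5558 W

356108.5558 W


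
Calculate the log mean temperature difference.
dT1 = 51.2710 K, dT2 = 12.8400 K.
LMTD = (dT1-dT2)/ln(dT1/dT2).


dT1/dT2 = 3.9931
ln(dT1/dT2) = 1.3846
LMTD = 38.4310 / 1.3846 = 27.7568 K

27.7568 K


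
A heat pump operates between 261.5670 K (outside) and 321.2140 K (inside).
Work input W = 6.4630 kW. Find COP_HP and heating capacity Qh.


COP = 321.2140 / 59.6470 = 5.3852
Qh = 5.3852 * 6.4630 = 34.8049 kW

COP = 5.3852, Qh = 34.8049 kW


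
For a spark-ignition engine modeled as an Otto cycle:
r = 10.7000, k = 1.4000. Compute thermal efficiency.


r^(k-1) = 2.5808
eta = 1 - 1/2.5808 = 0.6125 = 61.2523%

61.2523%


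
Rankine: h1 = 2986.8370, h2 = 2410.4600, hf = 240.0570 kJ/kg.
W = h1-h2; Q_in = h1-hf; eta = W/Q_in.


W = 576.3770 kJ/kg
Q_in = 2746.7800 kJ/kg
eta = 0.2098 = 20.9837%

eta = 20.9837%


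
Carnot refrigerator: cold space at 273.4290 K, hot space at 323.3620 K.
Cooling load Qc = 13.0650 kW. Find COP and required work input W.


COP = 273.4290 / 49.9330 = 5.4759
W = 13.0650 / 5.4759 = 2.3859 kW

COP = 5.4759, W = 2.3859 kW


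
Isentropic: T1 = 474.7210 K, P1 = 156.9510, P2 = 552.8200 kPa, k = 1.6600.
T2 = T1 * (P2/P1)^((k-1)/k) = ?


(k-1)/k = 0.3976
(P2/P1)^exp = 1.6497
T2 = 474.7210 * 1.6497 = 783.1567 K

783.1567 K


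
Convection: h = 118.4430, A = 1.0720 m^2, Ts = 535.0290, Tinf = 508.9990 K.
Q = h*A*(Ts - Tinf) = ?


dT = 26.0300 K
Q = 118.4430 * 1.0720 * 26.0300 = 3305.0524 W

3305.0524 W


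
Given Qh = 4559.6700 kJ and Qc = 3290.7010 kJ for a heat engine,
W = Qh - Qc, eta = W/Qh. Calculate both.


W = 4559.6700 - 3290.7010 = 1268.9690 kJ
eta = 1268.9690 / 4559.6700 = 0.2783 = 27.8303%

W = 1268.9690 kJ, eta = 27.8303%


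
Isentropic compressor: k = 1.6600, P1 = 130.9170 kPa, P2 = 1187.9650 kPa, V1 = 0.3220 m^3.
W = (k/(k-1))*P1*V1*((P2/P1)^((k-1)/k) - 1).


(k-1)/k = 0.3976
(P2/P1)^exp = 2.4033
W = 2.5152 * 130.9170 * 0.3220 * (2.4033 - 1) = 148.7917 kJ

148.7917 kJ


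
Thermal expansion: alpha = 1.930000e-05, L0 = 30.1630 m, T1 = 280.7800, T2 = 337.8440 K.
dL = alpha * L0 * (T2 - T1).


dT = 57.0640 K
dL = 1.930000e-05 * 30.1630 * 57.0640 = 0.033220 m
L_final = 30.196220 m

dL = 0.033220 m


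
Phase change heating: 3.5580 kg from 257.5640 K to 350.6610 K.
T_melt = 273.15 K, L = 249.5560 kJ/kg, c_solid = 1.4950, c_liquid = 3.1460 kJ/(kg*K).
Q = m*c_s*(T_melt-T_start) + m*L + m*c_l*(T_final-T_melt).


Q1 (sensible, solid) = 3.5580 * 1.4950 * 15.5860 = 82.9052 kJ
Q2 (latent) = 3.5580 * 249.5560 = 887.9202 kJ
Q3 (sensible, liquid) = 3.5580 * 3.1460 * 77.5110 = 867.6169 kJ
Q_total = 1838.4424 kJ

1838.4424 kJ


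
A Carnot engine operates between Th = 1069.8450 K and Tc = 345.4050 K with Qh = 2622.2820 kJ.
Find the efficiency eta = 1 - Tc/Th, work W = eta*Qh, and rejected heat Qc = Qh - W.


eta = 1 - 345.4050/1069.8450 = 0.6771
W = 0.6771 * 2622.2820 = 1775.6647 kJ
Qc = 2622.2820 - 1775.6647 = 846.6173 kJ

eta = 67.7145%, W = 1775.6647 kJ, Qc = 846.6173 kJ


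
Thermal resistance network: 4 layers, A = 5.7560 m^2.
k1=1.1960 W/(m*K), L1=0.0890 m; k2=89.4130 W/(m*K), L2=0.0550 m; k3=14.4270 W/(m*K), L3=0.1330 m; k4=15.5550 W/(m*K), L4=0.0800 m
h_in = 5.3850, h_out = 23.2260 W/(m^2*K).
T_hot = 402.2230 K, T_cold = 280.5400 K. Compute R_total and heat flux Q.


R_conv_in = 1/(5.3850*5.7560) = 0.0323
R_1 = 0.0890/(1.1960*5.7560) = 0.0129
R_2 = 0.0550/(89.4130*5.7560) = 0.0001
R_3 = 0.1330/(14.4270*5.7560) = 0.0016
R_4 = 0.0800/(15.5550*5.7560) = 0.0009
R_conv_out = 1/(23.2260*5.7560) = 0.0075
R_total = 0.0553 K/W
Q = 121.6830 / 0.0553 = 2201.5148 W

R_total = 0.0553 K/W, Q = 2201.5148 W


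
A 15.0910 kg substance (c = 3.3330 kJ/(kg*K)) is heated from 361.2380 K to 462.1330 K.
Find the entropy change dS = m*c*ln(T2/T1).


T2/T1 = 1.2793
ln(T2/T1) = 0.2463
dS = 15.0910 * 3.3330 * 0.2463 = 12.3893 kJ/K

12.3893 kJ/K


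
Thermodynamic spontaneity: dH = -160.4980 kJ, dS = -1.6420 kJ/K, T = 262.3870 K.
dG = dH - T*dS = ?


T*dS = 262.3870 * -1.6420 = -430.8395 kJ
dG = -160.4980 + 430.8395 = 270.3415 kJ (non-spontaneous)

dG = 270.3415 kJ, non-spontaneous


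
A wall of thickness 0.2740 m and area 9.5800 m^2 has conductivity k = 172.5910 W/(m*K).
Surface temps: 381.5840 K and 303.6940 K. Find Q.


dT = 77.8900 K
Q = 172.5910 * 9.5800 * 77.8900 / 0.2740 = 470018.3301 W

470018.3301 W


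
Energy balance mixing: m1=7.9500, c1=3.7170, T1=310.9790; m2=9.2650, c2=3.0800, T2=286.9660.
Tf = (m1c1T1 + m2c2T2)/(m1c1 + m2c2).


num = 17378.3953
den = 58.0864
Tf = 299.1821 K

299.1821 K


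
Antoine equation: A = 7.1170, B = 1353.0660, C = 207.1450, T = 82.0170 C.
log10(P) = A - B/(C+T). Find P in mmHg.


C+T = 289.1620
B/(C+T) = 4.6793
log10(P) = 7.1170 - 4.6793 = 2.4377
P = 10^2.4377 = 273.9894 mmHg

273.9894 mmHg


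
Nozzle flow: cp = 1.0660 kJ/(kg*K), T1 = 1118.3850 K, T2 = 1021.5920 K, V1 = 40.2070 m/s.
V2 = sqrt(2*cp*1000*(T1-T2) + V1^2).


dT = 96.7930 K
2*cp*1000*dT = 206362.6760
V1^2 = 1616.6028
V2 = sqrt(207979.2788) = 456.0475 m/s

456.0475 m/s


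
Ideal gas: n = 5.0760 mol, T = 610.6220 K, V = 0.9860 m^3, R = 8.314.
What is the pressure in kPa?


P = nRT/V = 5.0760 * 8.314 * 610.6220 / 0.9860
= 25769.3866 / 0.9860 = 26135.2805 Pa = 26.1353 kPa

26.1353 kPa


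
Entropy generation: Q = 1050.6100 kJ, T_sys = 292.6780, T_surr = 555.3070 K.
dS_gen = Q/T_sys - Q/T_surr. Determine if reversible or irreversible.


dS_sys = 1050.6100/292.6780 = 3.5896 kJ/K
dS_surr = -1050.6100/555.3070 = -1.8919 kJ/K
dS_gen = 3.5896 - 1.8919 = 1.6977 kJ/K (irreversible)

dS_gen = 1.6977 kJ/K, irreversible


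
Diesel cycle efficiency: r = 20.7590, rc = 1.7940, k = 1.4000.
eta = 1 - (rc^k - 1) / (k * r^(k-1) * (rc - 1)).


r^(k-1) = 3.3642
rc^k = 2.2665
eta = 0.6613 = 66.1338%

66.1338%


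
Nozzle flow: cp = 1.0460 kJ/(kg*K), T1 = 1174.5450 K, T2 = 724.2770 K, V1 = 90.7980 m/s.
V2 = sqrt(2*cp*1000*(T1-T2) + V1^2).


dT = 450.2680 K
2*cp*1000*dT = 941960.6560
V1^2 = 8244.2768
V2 = sqrt(950204.9328) = 974.7846 m/s

974.7846 m/s


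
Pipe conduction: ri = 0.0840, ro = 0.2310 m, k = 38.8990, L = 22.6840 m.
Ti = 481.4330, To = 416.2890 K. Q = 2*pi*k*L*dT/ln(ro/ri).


dT = 65.1440 K
ln(ro/ri) = 1.0116
Q = 2*pi*38.8990*22.6840*65.1440 / 1.0116 = 357028.7205 W

357028.7205 W


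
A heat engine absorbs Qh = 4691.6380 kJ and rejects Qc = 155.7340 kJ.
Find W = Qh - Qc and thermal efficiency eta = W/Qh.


W = 4691.6380 - 155.7340 = 4535.9040 kJ
eta = 4535.9040 / 4691.6380 = 0.9668 = 96.6806%

W = 4535.9040 kJ, eta = 96.6806%


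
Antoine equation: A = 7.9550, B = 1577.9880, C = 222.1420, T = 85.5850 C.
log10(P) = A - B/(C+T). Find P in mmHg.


C+T = 307.7270
B/(C+T) = 5.1279
log10(P) = 7.9550 - 5.1279 = 2.8271
P = 10^2.8271 = 671.6100 mmHg

671.6100 mmHg


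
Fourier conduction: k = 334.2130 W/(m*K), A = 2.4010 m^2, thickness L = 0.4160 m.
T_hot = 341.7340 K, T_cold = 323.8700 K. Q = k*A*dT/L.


dT = 17.8640 K
Q = 334.2130 * 2.4010 * 17.8640 / 0.4160 = 34458.8578 W

34458.8578 W


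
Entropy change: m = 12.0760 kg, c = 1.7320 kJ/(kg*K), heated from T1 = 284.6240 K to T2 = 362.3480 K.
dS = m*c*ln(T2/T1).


T2/T1 = 1.2731
ln(T2/T1) = 0.2414
dS = 12.0760 * 1.7320 * 0.2414 = 5.0498 kJ/K

5.0498 kJ/K


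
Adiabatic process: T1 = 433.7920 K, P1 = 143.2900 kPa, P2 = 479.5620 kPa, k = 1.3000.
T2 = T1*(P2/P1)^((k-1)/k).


(k-1)/k = 0.2308
(P2/P1)^exp = 1.3215
T2 = 433.7920 * 1.3215 = 573.2575 K

573.2575 K


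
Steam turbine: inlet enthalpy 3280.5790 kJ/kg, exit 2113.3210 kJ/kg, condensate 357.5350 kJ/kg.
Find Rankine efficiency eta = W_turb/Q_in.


W = 1167.2580 kJ/kg
Q_in = 2923.0440 kJ/kg
eta = 0.3993 = 39.9330%

eta = 39.9330%


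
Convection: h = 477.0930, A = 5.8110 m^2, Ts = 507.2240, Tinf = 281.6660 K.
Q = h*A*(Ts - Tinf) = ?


dT = 225.5580 K
Q = 477.0930 * 5.8110 * 225.5580 = 625334.1624 W

625334.1624 W


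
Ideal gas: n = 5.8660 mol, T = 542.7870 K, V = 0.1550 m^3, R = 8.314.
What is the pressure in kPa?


P = nRT/V = 5.8660 * 8.314 * 542.7870 / 0.1550
= 26471.6807 / 0.1550 = 170785.0370 Pa = 170.7850 kPa

170.7850 kPa


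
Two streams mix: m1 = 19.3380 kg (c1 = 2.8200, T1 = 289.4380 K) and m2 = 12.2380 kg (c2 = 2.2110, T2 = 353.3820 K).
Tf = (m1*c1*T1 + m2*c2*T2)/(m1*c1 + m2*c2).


num = 25345.8560
den = 81.5914
Tf = 310.6438 K

310.6438 K


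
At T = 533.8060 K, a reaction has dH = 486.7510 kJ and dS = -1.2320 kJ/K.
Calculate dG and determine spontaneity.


T*dS = 533.8060 * -1.2320 = -657.6490 kJ
dG = 486.7510 + 657.6490 = 1144.4000 kJ (non-spontaneous)

dG = 1144.4000 kJ, non-spontaneous


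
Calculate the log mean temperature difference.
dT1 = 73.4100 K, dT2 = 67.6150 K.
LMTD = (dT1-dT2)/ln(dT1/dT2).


dT1/dT2 = 1.0857
ln(dT1/dT2) = 0.0822
LMTD = 5.7950 / 0.0822 = 70.4728 K

70.4728 K


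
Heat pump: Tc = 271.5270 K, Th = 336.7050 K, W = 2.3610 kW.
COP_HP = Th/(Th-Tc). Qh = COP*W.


COP = 336.7050 / 65.1780 = 5.1659
Qh = 5.1659 * 2.3610 = 12.1968 kW

COP = 5.1659, Qh = 12.1968 kW


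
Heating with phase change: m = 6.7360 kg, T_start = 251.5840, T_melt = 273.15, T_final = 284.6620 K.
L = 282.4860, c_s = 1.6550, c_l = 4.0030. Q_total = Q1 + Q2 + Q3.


Q1 (sensible, solid) = 6.7360 * 1.6550 * 21.5660 = 240.4195 kJ
Q2 (latent) = 6.7360 * 282.4860 = 1902.8257 kJ
Q3 (sensible, liquid) = 6.7360 * 4.0030 * 11.5120 = 310.4120 kJ
Q_total = 2453.6572 kJ

2453.6572 kJ


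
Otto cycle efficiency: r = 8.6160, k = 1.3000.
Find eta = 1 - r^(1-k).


r^(k-1) = 1.9081
eta = 1 - 1/1.9081 = 0.4759 = 47.5907%

47.5907%


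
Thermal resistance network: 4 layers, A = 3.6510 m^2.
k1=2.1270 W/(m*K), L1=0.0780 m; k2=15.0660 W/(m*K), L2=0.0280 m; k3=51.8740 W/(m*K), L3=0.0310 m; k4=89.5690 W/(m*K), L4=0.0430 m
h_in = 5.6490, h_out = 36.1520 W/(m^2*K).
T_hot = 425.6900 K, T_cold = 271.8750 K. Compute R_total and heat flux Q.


R_conv_in = 1/(5.6490*3.6510) = 0.0485
R_1 = 0.0780/(2.1270*3.6510) = 0.0100
R_2 = 0.0280/(15.0660*3.6510) = 0.0005
R_3 = 0.0310/(51.8740*3.6510) = 0.0002
R_4 = 0.0430/(89.5690*3.6510) = 0.0001
R_conv_out = 1/(36.1520*3.6510) = 0.0076
R_total = 0.0669 K/W
Q = 153.8150 / 0.0669 = 2298.8098 W

R_total = 0.0669 K/W, Q = 2298.8098 W


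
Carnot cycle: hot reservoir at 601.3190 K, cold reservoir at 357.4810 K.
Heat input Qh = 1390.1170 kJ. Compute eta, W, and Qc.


eta = 1 - 357.4810/601.3190 = 0.4055
W = 0.4055 * 1390.1170 = 563.6997 kJ
Qc = 1390.1170 - 563.6997 = 826.4173 kJ

eta = 40.5505%, W = 563.6997 kJ, Qc = 826.4173 kJ


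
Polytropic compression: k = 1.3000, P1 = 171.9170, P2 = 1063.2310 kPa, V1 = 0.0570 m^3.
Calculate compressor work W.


(k-1)/k = 0.2308
(P2/P1)^exp = 1.5227
W = 4.3333 * 171.9170 * 0.0570 * (1.5227 - 1) = 22.1950 kJ

22.1950 kJ


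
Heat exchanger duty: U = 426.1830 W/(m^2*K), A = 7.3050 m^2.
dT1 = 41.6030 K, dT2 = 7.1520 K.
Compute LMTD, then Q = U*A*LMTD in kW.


LMTD = 19.5658 K
Q = 426.1830 * 7.3050 * 19.5658 = 60913.4249 W = 60.9134 kW

60.9134 kW


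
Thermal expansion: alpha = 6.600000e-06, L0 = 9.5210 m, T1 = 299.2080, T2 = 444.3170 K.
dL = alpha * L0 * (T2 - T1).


dT = 145.1090 K
dL = 6.600000e-06 * 9.5210 * 145.1090 = 0.009118 m
L_final = 9.530118 m

dL = 0.009118 m


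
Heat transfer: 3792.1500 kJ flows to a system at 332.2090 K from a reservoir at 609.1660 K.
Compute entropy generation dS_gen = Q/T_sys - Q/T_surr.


dS_sys = 3792.1500/332.2090 = 11.4150 kJ/K
dS_surr = -3792.1500/609.1660 = -6.2252 kJ/K
dS_gen = 11.4150 - 6.2252 = 5.1898 kJ/K (irreversible)

dS_gen = 5.1898 kJ/K, irreversible


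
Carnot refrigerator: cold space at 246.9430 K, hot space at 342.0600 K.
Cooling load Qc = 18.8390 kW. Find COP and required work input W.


COP = 246.9430 / 95.1170 = 2.5962
W = 18.8390 / 2.5962 = 7.2564 kW

COP = 2.5962, W = 7.2564 kW


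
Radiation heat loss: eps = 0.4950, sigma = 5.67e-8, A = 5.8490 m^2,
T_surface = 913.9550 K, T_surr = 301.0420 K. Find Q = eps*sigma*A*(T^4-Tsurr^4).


T^4 = 6.9775e+11
Tsurr^4 = 8.2131e+09
Q = 0.4950 * 5.67e-8 * 5.8490 * 6.8954e+11 = 113194.8782 W

113194.8782 W


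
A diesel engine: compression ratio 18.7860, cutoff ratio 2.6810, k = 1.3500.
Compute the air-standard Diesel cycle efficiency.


r^(k-1) = 2.7915
rc^k = 3.7862
eta = 0.5602 = 56.0190%

56.0190%


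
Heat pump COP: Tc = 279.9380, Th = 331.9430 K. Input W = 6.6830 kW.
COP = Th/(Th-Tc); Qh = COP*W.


COP = 331.9430 / 52.0050 = 6.3829
Qh = 6.3829 * 6.6830 = 42.6570 kW

COP = 6.3829, Qh = 42.6570 kW


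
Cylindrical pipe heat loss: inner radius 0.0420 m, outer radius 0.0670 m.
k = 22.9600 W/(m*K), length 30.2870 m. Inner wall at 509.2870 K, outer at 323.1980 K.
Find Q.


dT = 186.0890 K
ln(ro/ri) = 0.4670
Q = 2*pi*22.9600*30.2870*186.0890 / 0.4670 = 1740966.6082 W

1740966.6082 W


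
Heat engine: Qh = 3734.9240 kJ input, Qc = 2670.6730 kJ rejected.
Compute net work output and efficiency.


W = 3734.9240 - 2670.6730 = 1064.2510 kJ
eta = 1064.2510 / 3734.9240 = 0.2849 = 28.4946%

W = 1064.2510 kJ, eta = 28.4946%


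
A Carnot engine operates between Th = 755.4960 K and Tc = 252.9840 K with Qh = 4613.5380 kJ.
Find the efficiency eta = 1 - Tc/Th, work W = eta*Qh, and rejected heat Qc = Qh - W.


eta = 1 - 252.9840/755.4960 = 0.6651
W = 0.6651 * 4613.5380 = 3068.6572 kJ
Qc = 4613.5380 - 3068.6572 = 1544.8808 kJ

eta = 66.5142%, W = 3068.6572 kJ, Qc = 1544.8808 kJ


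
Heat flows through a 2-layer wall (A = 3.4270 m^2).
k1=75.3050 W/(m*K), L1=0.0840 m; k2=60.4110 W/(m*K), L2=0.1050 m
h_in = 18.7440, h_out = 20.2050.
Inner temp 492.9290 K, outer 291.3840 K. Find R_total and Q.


R_conv_in = 1/(18.7440*3.4270) = 0.0156
R_1 = 0.0840/(75.3050*3.4270) = 0.0003
R_2 = 0.1050/(60.4110*3.4270) = 0.0005
R_conv_out = 1/(20.2050*3.4270) = 0.0144
R_total = 0.0308 K/W
Q = 201.5450 / 0.0308 = 6534.6880 W

R_total = 0.0308 K/W, Q = 6534.6880 W


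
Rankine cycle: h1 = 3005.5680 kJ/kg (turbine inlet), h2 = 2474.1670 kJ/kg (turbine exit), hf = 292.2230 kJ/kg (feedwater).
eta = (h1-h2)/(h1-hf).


W = 531.4010 kJ/kg
Q_in = 2713.3450 kJ/kg
eta = 0.1958 = 19.5847%

eta = 19.5847%


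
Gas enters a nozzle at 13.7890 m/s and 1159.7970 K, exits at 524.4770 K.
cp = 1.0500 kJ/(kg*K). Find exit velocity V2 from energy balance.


dT = 635.3200 K
2*cp*1000*dT = 1334172.0000
V1^2 = 190.1365
V2 = sqrt(1334362.1365) = 1155.1459 m/s

1155.1459 m/s


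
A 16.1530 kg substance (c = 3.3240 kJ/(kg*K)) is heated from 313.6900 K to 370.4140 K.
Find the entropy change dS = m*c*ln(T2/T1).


T2/T1 = 1.1808
ln(T2/T1) = 0.1662
dS = 16.1530 * 3.3240 * 0.1662 = 8.9246 kJ/K

8.9246 kJ/K


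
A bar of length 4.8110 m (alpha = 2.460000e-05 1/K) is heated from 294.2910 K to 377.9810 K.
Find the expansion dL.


dT = 83.6900 K
dL = 2.460000e-05 * 4.8110 * 83.6900 = 0.009905 m
L_final = 4.820905 m

dL = 0.009905 m


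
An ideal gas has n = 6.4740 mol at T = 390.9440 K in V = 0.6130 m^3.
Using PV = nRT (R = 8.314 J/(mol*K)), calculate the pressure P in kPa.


P = nRT/V = 6.4740 * 8.314 * 390.9440 / 0.6130
= 21042.4967 / 0.6130 = 34327.0745 Pa = 34.3271 kPa

34.3271 kPa


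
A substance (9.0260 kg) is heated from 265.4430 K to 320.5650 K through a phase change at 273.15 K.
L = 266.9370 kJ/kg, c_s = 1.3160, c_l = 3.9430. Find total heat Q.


Q1 (sensible, solid) = 9.0260 * 1.3160 * 7.7070 = 91.5454 kJ
Q2 (latent) = 9.0260 * 266.9370 = 2409.3734 kJ
Q3 (sensible, liquid) = 9.0260 * 3.9430 * 47.4150 = 1687.4770 kJ
Q_total = 4188.3958 kJ

4188.3958 kJ


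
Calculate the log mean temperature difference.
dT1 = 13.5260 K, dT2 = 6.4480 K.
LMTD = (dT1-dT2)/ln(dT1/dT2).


dT1/dT2 = 2.0977
ln(dT1/dT2) = 0.7408
LMTD = 7.0780 / 0.7408 = 9.5540 K

9.5540 K


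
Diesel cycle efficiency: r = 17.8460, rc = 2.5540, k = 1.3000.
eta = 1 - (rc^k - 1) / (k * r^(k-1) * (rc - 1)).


r^(k-1) = 2.3739
rc^k = 3.3837
eta = 0.5030 = 50.2963%

50.2963%


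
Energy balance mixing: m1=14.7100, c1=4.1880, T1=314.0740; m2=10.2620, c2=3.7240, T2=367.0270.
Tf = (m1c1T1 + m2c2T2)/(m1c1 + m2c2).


num = 33374.8688
den = 99.8212
Tf = 334.3466 K

334.3466 K


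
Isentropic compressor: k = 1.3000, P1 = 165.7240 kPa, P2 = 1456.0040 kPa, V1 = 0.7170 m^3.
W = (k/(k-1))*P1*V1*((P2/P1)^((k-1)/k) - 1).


(k-1)/k = 0.2308
(P2/P1)^exp = 1.6512
W = 4.3333 * 165.7240 * 0.7170 * (1.6512 - 1) = 335.2961 kJ

335.2961 kJ


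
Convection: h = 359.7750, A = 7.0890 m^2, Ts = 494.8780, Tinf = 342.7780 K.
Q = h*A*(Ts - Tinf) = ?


dT = 152.1000 K
Q = 359.7750 * 7.0890 * 152.1000 = 387922.6807 W

387922.6807 W


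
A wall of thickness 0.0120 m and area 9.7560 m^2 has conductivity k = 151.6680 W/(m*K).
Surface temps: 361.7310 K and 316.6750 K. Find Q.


dT = 45.0560 K
Q = 151.6680 * 9.7560 * 45.0560 / 0.0120 = 5555678.9207 W

5555678.9207 W


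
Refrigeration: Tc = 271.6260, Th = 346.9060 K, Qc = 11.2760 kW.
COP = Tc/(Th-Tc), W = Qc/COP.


COP = 271.6260 / 75.2800 = 3.6082
W = 11.2760 / 3.6082 = 3.1251 kW

COP = 3.6082, W = 3.1251 kW


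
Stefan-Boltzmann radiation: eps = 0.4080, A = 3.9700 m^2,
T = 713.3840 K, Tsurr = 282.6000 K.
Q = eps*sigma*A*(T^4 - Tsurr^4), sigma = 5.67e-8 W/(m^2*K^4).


T^4 = 2.5900e+11
Tsurr^4 = 6.3781e+09
Q = 0.4080 * 5.67e-8 * 3.9700 * 2.5262e+11 = 23200.5526 W

23200.5526 W


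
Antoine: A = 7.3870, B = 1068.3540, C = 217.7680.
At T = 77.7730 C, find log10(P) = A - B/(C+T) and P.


C+T = 295.5410
B/(C+T) = 3.6149
log10(P) = 7.3870 - 3.6149 = 3.7721
P = 10^3.7721 = 5916.8477 mmHg

5916.8477 mmHg


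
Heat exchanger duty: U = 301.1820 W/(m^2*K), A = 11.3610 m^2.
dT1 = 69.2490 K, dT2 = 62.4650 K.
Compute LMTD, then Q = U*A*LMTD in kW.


LMTD = 65.7987 K
Q = 301.1820 * 11.3610 * 65.7987 = 225145.3796 W = 225.1454 kW

225.1454 kW


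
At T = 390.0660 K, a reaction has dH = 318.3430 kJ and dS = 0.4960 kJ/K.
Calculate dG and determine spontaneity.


T*dS = 390.0660 * 0.4960 = 193.4727 kJ
dG = 318.3430 - 193.4727 = 124.8703 kJ (non-spontaneous)

dG = 124.8703 kJ, non-spontaneous


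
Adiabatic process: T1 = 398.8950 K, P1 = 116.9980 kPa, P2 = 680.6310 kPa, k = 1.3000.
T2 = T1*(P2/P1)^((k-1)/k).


(k-1)/k = 0.2308
(P2/P1)^exp = 1.5013
T2 = 398.8950 * 1.5013 = 598.8741 K

598.8741 K


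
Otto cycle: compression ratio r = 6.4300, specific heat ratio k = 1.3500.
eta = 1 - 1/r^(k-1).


r^(k-1) = 1.9181
eta = 1 - 1/1.9181 = 0.4787 = 47.8654%

47.8654%


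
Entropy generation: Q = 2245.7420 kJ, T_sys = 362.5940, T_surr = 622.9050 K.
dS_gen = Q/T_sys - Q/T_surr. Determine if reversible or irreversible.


dS_sys = 2245.7420/362.5940 = 6.1935 kJ/K
dS_surr = -2245.7420/622.9050 = -3.6053 kJ/K
dS_gen = 6.1935 - 3.6053 = 2.5883 kJ/K (irreversible)

dS_gen = 2.5883 kJ/K, irreversible


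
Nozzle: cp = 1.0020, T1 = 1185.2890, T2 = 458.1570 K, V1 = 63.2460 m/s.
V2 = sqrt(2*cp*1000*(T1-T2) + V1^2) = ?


dT = 727.1320 K
2*cp*1000*dT = 1457172.5280
V1^2 = 4000.0565
V2 = sqrt(1461172.5845) = 1208.7897 m/s

1208.7897 m/s


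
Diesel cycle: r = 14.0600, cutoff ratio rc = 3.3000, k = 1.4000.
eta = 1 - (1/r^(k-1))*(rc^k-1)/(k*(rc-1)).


r^(k-1) = 2.8787
rc^k = 5.3201
eta = 0.5339 = 53.3938%

53.3938%


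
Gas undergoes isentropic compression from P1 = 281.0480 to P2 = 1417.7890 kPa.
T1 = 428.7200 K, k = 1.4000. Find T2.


(k-1)/k = 0.2857
(P2/P1)^exp = 1.5878
T2 = 428.7200 * 1.5878 = 680.7421 K

680.7421 K


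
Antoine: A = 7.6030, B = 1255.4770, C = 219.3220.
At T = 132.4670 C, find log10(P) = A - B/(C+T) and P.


C+T = 351.7890
B/(C+T) = 3.5688
log10(P) = 7.6030 - 3.5688 = 4.0342
P = 10^4.0342 = 10818.4416 mmHg

10818.4416 mmHg


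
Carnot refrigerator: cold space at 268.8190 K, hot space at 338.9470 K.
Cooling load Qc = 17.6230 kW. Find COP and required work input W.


COP = 268.8190 / 70.1280 = 3.8333
W = 17.6230 / 3.8333 = 4.5974 kW

COP = 3.8333, W = 4.5974 kW


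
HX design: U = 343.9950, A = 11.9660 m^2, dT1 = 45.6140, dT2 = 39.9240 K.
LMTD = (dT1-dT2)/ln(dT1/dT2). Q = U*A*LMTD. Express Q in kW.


LMTD = 42.7058 K
Q = 343.9950 * 11.9660 * 42.7058 = 175787.6737 W = 175.7877 kW

175.7877 kW


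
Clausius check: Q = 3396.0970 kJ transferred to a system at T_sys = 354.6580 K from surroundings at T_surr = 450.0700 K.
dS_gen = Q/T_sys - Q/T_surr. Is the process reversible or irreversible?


dS_sys = 3396.0970/354.6580 = 9.5757 kJ/K
dS_surr = -3396.0970/450.0700 = -7.5457 kJ/K
dS_gen = 9.5757 - 7.5457 = 2.0300 kJ/K (irreversible)

dS_gen = 2.0300 kJ/K, irreversible


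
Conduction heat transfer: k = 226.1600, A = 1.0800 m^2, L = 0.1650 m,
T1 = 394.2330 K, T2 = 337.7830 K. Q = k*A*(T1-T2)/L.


dT = 56.4500 K
Q = 226.1600 * 1.0800 * 56.4500 / 0.1650 = 83564.0640 W

83564.0640 W


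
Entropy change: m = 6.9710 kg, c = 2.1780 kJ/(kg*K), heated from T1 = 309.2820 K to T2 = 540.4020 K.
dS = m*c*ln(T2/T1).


T2/T1 = 1.7473
ln(T2/T1) = 0.5581
dS = 6.9710 * 2.1780 * 0.5581 = 8.4729 kJ/K

8.4729 kJ/K


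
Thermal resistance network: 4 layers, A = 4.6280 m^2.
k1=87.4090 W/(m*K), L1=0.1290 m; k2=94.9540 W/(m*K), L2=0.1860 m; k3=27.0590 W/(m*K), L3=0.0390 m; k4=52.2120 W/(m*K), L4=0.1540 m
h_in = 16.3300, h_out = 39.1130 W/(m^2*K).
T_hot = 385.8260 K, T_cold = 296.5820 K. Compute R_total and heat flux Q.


R_conv_in = 1/(16.3300*4.6280) = 0.0132
R_1 = 0.1290/(87.4090*4.6280) = 0.0003
R_2 = 0.1860/(94.9540*4.6280) = 0.0004
R_3 = 0.0390/(27.0590*4.6280) = 0.0003
R_4 = 0.1540/(52.2120*4.6280) = 0.0006
R_conv_out = 1/(39.1130*4.6280) = 0.0055
R_total = 0.0204 K/W
Q = 89.2440 / 0.0204 = 4364.6182 W

R_total = 0.0204 K/W, Q = 4364.6182 W


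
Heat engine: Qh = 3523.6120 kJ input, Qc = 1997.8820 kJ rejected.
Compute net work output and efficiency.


W = 3523.6120 - 1997.8820 = 1525.7300 kJ
eta = 1525.7300 / 3523.6120 = 0.4330 = 43.3002%

W = 1525.7300 kJ, eta = 43.3002%


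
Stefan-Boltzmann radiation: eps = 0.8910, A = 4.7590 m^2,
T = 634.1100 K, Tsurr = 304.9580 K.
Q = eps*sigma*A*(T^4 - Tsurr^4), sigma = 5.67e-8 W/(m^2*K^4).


T^4 = 1.6168e+11
Tsurr^4 = 8.6489e+09
Q = 0.8910 * 5.67e-8 * 4.7590 * 1.5303e+11 = 36792.4270 W

36792.4270 W


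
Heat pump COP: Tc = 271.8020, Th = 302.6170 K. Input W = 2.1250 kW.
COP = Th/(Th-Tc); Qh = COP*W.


COP = 302.6170 / 30.8150 = 9.8204
Qh = 9.8204 * 2.1250 = 20.8684 kW

COP = 9.8204, Qh = 20.8684 kW


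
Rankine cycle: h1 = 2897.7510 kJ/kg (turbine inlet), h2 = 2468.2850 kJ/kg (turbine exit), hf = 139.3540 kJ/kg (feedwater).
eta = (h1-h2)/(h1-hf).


W = 429.4660 kJ/kg
Q_in = 2758.3970 kJ/kg
eta = 0.1557 = 15.5694%

eta = 15.5694%


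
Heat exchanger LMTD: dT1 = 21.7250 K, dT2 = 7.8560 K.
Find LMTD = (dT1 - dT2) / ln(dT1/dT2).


dT1/dT2 = 2.7654
ln(dT1/dT2) = 1.0172
LMTD = 13.8690 / 1.0172 = 13.6347 K

13.6347 K


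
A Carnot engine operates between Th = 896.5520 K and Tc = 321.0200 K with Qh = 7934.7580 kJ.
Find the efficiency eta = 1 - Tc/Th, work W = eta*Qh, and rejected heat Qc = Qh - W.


eta = 1 - 321.0200/896.5520 = 0.6419
W = 0.6419 * 7934.7580 = 5093.6333 kJ
Qc = 7934.7580 - 5093.6333 = 2841.1247 kJ

eta = 64.1939%, W = 5093.6333 kJ, Qc = 2841.1247 kJ


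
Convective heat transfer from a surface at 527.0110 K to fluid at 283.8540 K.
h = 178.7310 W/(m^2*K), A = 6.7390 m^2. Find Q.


dT = 243.1570 K
Q = 178.7310 * 6.7390 * 243.1570 = 292874.8763 W

292874.8763 W


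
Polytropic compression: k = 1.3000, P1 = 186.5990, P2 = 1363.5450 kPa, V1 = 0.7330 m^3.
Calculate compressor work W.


(k-1)/k = 0.2308
(P2/P1)^exp = 1.5824
W = 4.3333 * 186.5990 * 0.7330 * (1.5824 - 1) = 345.2169 kJ

345.2169 kJ


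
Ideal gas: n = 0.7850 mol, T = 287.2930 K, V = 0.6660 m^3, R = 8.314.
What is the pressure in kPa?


P = nRT/V = 0.7850 * 8.314 * 287.2930 / 0.6660
= 1875.0149 / 0.6660 = 2815.3377 Pa = 2.8153 kPa

2.8153 kPa


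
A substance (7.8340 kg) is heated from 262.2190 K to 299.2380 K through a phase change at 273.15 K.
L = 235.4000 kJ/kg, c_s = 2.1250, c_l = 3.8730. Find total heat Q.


Q1 (sensible, solid) = 7.8340 * 2.1250 * 10.9310 = 181.9711 kJ
Q2 (latent) = 7.8340 * 235.4000 = 1844.1236 kJ
Q3 (sensible, liquid) = 7.8340 * 3.8730 * 26.0880 = 791.5381 kJ
Q_total = 2817.6328 kJ

2817.6328 kJ


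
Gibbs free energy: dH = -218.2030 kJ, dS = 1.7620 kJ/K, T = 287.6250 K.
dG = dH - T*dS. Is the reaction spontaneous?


T*dS = 287.6250 * 1.7620 = 506.7953 kJ
dG = -218.2030 - 506.7953 = -724.9982 kJ (spontaneous)

dG = -724.9982 kJ, spontaneous


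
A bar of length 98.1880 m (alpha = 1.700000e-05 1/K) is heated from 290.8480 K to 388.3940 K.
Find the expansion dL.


dT = 97.5460 K
dL = 1.700000e-05 * 98.1880 * 97.5460 = 0.162823 m
L_final = 98.350823 m

dL = 0.162823 m


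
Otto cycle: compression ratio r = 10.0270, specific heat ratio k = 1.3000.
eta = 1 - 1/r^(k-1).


r^(k-1) = 1.9969
eta = 1 - 1/1.9969 = 0.4992 = 49.9218%

49.9218%


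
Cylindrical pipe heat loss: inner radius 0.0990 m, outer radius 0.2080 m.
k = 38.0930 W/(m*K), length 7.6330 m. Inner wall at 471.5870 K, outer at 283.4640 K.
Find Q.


dT = 188.1230 K
ln(ro/ri) = 0.7424
Q = 2*pi*38.0930*7.6330*188.1230 / 0.7424 = 462928.1348 W

462928.1348 W


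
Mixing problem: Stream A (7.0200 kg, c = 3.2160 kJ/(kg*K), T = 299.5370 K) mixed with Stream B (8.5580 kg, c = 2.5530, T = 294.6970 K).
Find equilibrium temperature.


num = 13201.1524
den = 44.4249
Tf = 297.1566 K

297.1566 K


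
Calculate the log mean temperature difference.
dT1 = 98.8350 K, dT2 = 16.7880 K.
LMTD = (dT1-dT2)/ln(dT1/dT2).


dT1/dT2 = 5.8872
ln(dT1/dT2) = 1.7728
LMTD = 82.0470 / 1.7728 = 46.2814 K

46.2814 K


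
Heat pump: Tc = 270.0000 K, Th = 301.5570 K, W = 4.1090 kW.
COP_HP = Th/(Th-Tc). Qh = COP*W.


COP = 301.5570 / 31.5570 = 9.5559
Qh = 9.5559 * 4.1090 = 39.2654 kW

COP = 9.5559, Qh = 39.2654 kW


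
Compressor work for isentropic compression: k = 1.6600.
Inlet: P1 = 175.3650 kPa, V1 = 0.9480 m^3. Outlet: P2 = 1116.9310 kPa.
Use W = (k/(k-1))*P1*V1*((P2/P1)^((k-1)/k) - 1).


(k-1)/k = 0.3976
(P2/P1)^exp = 2.0878
W = 2.5152 * 175.3650 * 0.9480 * (2.0878 - 1) = 454.8600 kJ

454.8600 kJ


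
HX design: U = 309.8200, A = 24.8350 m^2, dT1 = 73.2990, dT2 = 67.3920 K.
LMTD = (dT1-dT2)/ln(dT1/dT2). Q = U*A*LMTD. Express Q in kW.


LMTD = 70.3041 K
Q = 309.8200 * 24.8350 * 70.3041 = 540946.7915 W = 540.9468 kW

540.9468 kW


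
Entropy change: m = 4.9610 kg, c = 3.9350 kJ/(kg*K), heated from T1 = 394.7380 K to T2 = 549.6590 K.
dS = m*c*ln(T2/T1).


T2/T1 = 1.3925
ln(T2/T1) = 0.3311
dS = 4.9610 * 3.9350 * 0.3311 = 6.4631 kJ/K

6.4631 kJ/K


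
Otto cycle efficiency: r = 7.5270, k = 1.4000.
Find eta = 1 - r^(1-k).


r^(k-1) = 2.2421
eta = 1 - 1/2.2421 = 0.5540 = 55.3983%

55.3983%


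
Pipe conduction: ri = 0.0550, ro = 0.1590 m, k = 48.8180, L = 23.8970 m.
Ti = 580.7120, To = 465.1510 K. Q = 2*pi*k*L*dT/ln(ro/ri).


dT = 115.5610 K
ln(ro/ri) = 1.0616
Q = 2*pi*48.8180*23.8970*115.5610 / 1.0616 = 797931.2489 W

797931.2489 W


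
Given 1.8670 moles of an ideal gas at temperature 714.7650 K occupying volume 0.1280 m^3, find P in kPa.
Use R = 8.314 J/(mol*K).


P = nRT/V = 1.8670 * 8.314 * 714.7650 / 0.1280
= 11094.7524 / 0.1280 = 86677.7535 Pa = 86.6778 kPa

86.6778 kPa


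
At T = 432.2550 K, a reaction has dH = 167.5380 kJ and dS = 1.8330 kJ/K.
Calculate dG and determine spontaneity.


T*dS = 432.2550 * 1.8330 = 792.3234 kJ
dG = 167.5380 - 792.3234 = -624.7854 kJ (spontaneous)

dG = -624.7854 kJ, spontaneous


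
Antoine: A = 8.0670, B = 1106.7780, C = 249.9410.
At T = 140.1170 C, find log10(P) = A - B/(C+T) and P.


C+T = 390.0580
B/(C+T) = 2.8375
log10(P) = 8.0670 - 2.8375 = 5.2295
P = 10^5.2295 = 169640.5513 mmHg

169640.5513 mmHg


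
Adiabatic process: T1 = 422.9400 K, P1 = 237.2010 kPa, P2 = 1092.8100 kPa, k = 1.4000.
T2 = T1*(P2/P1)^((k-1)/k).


(k-1)/k = 0.2857
(P2/P1)^exp = 1.5472
T2 = 422.9400 * 1.5472 = 654.3795 K

654.3795 K


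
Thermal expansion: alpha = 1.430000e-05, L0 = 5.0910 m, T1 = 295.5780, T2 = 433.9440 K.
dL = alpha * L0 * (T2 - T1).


dT = 138.3660 K
dL = 1.430000e-05 * 5.0910 * 138.3660 = 0.010073 m
L_final = 5.101073 m

dL = 0.010073 m


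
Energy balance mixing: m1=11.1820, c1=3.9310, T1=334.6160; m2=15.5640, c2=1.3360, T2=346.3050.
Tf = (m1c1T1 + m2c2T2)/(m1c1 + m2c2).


num = 21909.4232
den = 64.7499
Tf = 338.3698 K

338.3698 K


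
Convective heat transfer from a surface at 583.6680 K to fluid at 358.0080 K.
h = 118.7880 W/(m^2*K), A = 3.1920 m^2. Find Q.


dT = 225.6600 K
Q = 118.7880 * 3.1920 * 225.6600 = 85563.7947 W

85563.7947 W


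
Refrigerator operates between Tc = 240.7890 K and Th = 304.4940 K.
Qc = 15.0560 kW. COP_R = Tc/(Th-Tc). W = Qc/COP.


COP = 240.7890 / 63.7050 = 3.7798
W = 15.0560 / 3.7798 = 3.9833 kW

COP = 3.7798, W = 3.9833 kW


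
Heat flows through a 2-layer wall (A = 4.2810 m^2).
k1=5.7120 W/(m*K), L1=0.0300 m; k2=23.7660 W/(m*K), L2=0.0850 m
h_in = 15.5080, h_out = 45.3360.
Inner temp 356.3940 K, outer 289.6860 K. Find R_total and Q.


R_conv_in = 1/(15.5080*4.2810) = 0.0151
R_1 = 0.0300/(5.7120*4.2810) = 0.0012
R_2 = 0.0850/(23.7660*4.2810) = 0.0008
R_conv_out = 1/(45.3360*4.2810) = 0.0052
R_total = 0.0223 K/W
Q = 66.7080 / 0.0223 = 2994.4417 W

R_total = 0.0223 K/W, Q = 2994.4417 W


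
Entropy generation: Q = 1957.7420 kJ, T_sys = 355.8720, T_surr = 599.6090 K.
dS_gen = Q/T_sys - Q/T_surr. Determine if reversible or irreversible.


dS_sys = 1957.7420/355.8720 = 5.5013 kJ/K
dS_surr = -1957.7420/599.6090 = -3.2650 kJ/K
dS_gen = 5.5013 - 3.2650 = 2.2362 kJ/K (irreversible)

dS_gen = 2.2362 kJ/K, irreversible


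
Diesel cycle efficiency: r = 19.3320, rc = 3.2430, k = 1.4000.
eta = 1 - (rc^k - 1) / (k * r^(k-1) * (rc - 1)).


r^(k-1) = 3.2697
rc^k = 5.1919
eta = 0.5917 = 59.1735%

59.1735%


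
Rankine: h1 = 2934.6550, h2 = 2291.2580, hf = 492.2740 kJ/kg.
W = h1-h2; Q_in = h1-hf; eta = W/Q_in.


W = 643.3970 kJ/kg
Q_in = 2442.3810 kJ/kg
eta = 0.2634 = 26.3430%

eta = 26.3430%


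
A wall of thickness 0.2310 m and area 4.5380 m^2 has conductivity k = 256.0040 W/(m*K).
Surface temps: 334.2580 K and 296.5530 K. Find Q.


dT = 37.7050 K
Q = 256.0040 * 4.5380 * 37.7050 / 0.2310 = 189626.1414 W

189626.1414 W


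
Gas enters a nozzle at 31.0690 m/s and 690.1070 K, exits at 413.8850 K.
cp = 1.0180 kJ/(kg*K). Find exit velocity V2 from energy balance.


dT = 276.2220 K
2*cp*1000*dT = 562387.9920
V1^2 = 965.2828
V2 = sqrt(563353.2748) = 750.5686 m/s

750.5686 m/s


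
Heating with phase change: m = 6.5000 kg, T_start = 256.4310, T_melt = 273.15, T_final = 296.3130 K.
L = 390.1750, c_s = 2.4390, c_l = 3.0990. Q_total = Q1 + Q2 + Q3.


Q1 (sensible, solid) = 6.5000 * 2.4390 * 16.7190 = 265.0547 kJ
Q2 (latent) = 6.5000 * 390.1750 = 2536.1375 kJ
Q3 (sensible, liquid) = 6.5000 * 3.0990 * 23.1630 = 466.5839 kJ
Q_total = 3267.7761 kJ

3267.7761 kJ


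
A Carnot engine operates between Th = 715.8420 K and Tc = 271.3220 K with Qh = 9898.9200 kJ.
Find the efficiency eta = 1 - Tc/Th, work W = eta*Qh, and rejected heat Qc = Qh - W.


eta = 1 - 271.3220/715.8420 = 0.6210
W = 0.6210 * 9898.9200 = 6146.9820 kJ
Qc = 9898.9200 - 6146.9820 = 3751.9380 kJ

eta = 62.0975%, W = 6146.9820 kJ, Qc = 3751.9380 kJ


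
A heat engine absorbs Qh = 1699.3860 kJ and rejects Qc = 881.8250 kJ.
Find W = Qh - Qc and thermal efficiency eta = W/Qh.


W = 1699.3860 - 881.8250 = 817.5610 kJ
eta = 817.5610 / 1699.3860 = 0.4811 = 48.1092%

W = 817.5610 kJ, eta = 48.1092%


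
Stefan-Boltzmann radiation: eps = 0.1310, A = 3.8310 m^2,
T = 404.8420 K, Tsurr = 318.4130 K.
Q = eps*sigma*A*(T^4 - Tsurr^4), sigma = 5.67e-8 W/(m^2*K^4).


T^4 = 2.6862e+10
Tsurr^4 = 1.0279e+10
Q = 0.1310 * 5.67e-8 * 3.8310 * 1.6583e+10 = 471.8765 W

471.8765 W


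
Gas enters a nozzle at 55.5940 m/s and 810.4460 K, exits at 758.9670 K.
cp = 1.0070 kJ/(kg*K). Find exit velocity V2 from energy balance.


dT = 51.4790 K
2*cp*1000*dT = 103678.7060
V1^2 = 3090.6928
V2 = sqrt(106769.3988) = 326.7559 m/s

326.7559 m/s


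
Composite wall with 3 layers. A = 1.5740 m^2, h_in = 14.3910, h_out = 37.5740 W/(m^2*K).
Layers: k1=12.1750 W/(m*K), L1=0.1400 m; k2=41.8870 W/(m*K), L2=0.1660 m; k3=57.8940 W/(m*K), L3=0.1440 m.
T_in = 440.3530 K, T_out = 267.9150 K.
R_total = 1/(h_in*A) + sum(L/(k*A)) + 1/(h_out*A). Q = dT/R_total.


R_conv_in = 1/(14.3910*1.5740) = 0.0441
R_1 = 0.1400/(12.1750*1.5740) = 0.0073
R_2 = 0.1660/(41.8870*1.5740) = 0.0025
R_3 = 0.1440/(57.8940*1.5740) = 0.0016
R_conv_out = 1/(37.5740*1.5740) = 0.0169
R_total = 0.0725 K/W
Q = 172.4380 / 0.0725 = 2379.7827 W

R_total = 0.0725 K/W, Q = 2379.7827 W


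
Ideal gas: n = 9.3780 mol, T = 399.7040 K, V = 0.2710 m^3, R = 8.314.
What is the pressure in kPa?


P = nRT/V = 9.3780 * 8.314 * 399.7040 / 0.2710
= 31164.3981 / 0.2710 = 114997.7788 Pa = 114.9978 kPa

114.9978 kPa


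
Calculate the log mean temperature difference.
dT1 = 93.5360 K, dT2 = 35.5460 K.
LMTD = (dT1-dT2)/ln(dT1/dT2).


dT1/dT2 = 2.6314
ln(dT1/dT2) = 0.9675
LMTD = 57.9900 / 0.9675 = 59.9368 K

59.9368 K


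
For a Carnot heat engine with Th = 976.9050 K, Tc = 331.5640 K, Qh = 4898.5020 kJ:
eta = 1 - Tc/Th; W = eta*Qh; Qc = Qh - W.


eta = 1 - 331.5640/976.9050 = 0.6606
W = 0.6606 * 4898.5020 = 3235.9382 kJ
Qc = 4898.5020 - 3235.9382 = 1662.5638 kJ

eta = 66.0597%, W = 3235.9382 kJ, Qc = 1662.5638 kJ


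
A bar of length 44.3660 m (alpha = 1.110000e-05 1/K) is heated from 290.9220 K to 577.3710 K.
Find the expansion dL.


dT = 286.4490 K
dL = 1.110000e-05 * 44.3660 * 286.4490 = 0.141065 m
L_final = 44.507065 m

dL = 0.141065 m


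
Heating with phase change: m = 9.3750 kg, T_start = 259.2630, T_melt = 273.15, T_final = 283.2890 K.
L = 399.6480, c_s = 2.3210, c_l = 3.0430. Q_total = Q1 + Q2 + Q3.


Q1 (sensible, solid) = 9.3750 * 2.3210 * 13.8870 = 302.1724 kJ
Q2 (latent) = 9.3750 * 399.6480 = 3746.7000 kJ
Q3 (sensible, liquid) = 9.3750 * 3.0430 * 10.1390 = 289.2467 kJ
Q_total = 4338.1191 kJ

4338.1191 kJ


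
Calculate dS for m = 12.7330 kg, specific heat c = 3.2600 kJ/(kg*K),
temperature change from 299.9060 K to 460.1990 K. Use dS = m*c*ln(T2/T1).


T2/T1 = 1.5345
ln(T2/T1) = 0.4282
dS = 12.7330 * 3.2600 * 0.4282 = 17.7740 kJ/K

17.7740 kJ/K


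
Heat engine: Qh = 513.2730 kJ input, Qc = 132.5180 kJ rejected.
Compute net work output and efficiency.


W = 513.2730 - 132.5180 = 380.7550 kJ
eta = 380.7550 / 513.2730 = 0.7418 = 74.1818%

W = 380.7550 kJ, eta = 74.1818%


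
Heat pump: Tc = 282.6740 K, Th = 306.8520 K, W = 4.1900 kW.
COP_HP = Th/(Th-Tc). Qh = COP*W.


COP = 306.8520 / 24.1780 = 12.6914
Qh = 12.6914 * 4.1900 = 53.1769 kW

COP = 12.6914, Qh = 53.1769 kW


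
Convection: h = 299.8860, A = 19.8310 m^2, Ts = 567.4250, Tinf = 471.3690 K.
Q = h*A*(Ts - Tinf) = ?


dT = 96.0560 K
Q = 299.8860 * 19.8310 * 96.0560 = 571248.8037 W

571248.8037 W


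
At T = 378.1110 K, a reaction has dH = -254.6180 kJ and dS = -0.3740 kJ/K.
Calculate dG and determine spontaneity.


T*dS = 378.1110 * -0.3740 = -141.4135 kJ
dG = -254.6180 + 141.4135 = -113.2045 kJ (spontaneous)

dG = -113.2045 kJ, spontaneous


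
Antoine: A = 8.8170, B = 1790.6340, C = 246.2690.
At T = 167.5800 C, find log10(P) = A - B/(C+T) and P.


C+T = 413.8490
B/(C+T) = 4.3268
log10(P) = 8.8170 - 4.3268 = 4.4902
P = 10^4.4902 = 30918.5399 mmHg

30918.5399 mmHg


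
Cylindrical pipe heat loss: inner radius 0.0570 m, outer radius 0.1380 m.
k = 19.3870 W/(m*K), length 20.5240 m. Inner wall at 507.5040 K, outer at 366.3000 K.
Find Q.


dT = 141.2040 K
ln(ro/ri) = 0.8842
Q = 2*pi*19.3870*20.5240*141.2040 / 0.8842 = 399252.6306 W

399252.6306 W


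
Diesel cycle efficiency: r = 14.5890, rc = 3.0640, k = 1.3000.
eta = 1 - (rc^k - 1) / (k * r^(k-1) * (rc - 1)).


r^(k-1) = 2.2346
rc^k = 4.2872
eta = 0.4518 = 45.1764%

45.1764%


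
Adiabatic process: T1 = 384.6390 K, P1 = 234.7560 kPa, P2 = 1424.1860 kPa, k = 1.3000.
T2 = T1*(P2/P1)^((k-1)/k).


(k-1)/k = 0.2308
(P2/P1)^exp = 1.5159
T2 = 384.6390 * 1.5159 = 583.0880 K

583.0880 K


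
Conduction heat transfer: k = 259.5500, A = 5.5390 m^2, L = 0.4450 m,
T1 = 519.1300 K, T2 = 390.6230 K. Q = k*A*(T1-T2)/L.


dT = 128.5070 K
Q = 259.5500 * 5.5390 * 128.5070 / 0.4450 = 415163.5075 W

415163.5075 W
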